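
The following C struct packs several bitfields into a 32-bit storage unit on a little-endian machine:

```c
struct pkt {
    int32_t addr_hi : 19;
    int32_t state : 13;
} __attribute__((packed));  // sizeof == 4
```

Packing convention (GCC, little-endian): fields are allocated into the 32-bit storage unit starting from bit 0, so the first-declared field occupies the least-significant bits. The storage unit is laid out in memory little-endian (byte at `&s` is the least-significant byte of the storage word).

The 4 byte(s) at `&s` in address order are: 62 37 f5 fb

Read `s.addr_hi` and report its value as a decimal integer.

-182430

[0]=0x62 [1]=0x37 [2]=0xf5 [3]=0xfb (little-endian) → word 0xfbf53762
addr_hi:19 @ bit 0 → (0xfbf53762>>0)&0x7ffff = 0x53762  ←
state:13 @ bit 19 → (0xfbf53762>>19)&0x1fff = 0x1f7e
addr_hi signed 19b, MSB=1: 341858 - 524288 = -182430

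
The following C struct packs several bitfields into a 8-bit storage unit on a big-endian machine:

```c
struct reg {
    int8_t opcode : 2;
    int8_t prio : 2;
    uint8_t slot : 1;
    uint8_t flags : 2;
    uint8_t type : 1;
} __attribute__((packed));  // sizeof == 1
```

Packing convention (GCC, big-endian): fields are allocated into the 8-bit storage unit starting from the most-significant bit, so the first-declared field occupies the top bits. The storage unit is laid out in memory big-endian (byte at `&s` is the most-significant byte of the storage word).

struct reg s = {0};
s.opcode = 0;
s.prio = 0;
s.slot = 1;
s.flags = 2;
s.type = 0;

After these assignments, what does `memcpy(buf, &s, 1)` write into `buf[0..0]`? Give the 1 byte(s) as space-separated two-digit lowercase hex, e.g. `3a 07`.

0c

[6+:2] opcode=0 & 0x3 = 0x0; word=0x00
[4+:2] prio=0 & 0x3 = 0x0; word=0x00
[3+:1] slot=1 & 0x1 = 0x1; word=0x08
[1+:2] flags=2 & 0x3 = 0x2; word=0x0c
[0+:1] type=0 & 0x1 = 0x0; word=0x0c
word = 0x0c → big-endian bytes:
  [0]=0x0c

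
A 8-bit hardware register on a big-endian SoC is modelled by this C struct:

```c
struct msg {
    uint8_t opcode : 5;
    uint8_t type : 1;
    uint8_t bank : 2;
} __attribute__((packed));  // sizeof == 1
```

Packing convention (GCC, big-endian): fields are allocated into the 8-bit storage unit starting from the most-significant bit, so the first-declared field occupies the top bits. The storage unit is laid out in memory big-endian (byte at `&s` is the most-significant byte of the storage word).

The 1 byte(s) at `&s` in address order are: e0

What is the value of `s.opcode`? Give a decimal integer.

28

[0]=0xe0 (big-endian) → word 0xe0
opcode:5 @ bit 3 → (0xe0>>3)&0x1f = 0x1c  ←
type:1 @ bit 2 → (0xe0>>2)&0x1 = 0x0
bank:2 @ bit 0 → (0xe0>>0)&0x3 = 0x0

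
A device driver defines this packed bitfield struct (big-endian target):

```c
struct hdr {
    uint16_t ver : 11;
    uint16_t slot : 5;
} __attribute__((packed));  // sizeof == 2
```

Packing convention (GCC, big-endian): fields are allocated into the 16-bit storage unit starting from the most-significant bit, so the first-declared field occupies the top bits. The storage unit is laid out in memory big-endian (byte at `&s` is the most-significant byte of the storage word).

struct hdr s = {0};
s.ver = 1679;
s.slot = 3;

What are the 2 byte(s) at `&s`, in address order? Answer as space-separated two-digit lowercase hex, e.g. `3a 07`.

ver:11 = 1679 → 0x68f << 5 → word 0xd1e0
slot:5 = 3 → 0x3 << 0 → word 0xd1e3
word = 0xd1e3 → big-endian bytes:
  [0]=0xd1  [1]=0xe3

d1 e3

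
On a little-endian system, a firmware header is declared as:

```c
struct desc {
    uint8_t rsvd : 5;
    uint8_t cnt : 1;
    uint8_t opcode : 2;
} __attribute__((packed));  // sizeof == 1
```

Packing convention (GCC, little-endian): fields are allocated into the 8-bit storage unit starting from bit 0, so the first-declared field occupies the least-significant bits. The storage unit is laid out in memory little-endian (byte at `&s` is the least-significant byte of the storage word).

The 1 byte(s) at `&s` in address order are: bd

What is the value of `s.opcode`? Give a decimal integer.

2

[0]=0xbd (little-endian) → word 0xbd
rsvd:5 @ bit 0 → (0xbd>>0)&0x1f = 0x1d
cnt:1 @ bit 5 → (0xbd>>5)&0x1 = 0x1
opcode:2 @ bit 6 → (0xbd>>6)&0x3 = 0x2  ←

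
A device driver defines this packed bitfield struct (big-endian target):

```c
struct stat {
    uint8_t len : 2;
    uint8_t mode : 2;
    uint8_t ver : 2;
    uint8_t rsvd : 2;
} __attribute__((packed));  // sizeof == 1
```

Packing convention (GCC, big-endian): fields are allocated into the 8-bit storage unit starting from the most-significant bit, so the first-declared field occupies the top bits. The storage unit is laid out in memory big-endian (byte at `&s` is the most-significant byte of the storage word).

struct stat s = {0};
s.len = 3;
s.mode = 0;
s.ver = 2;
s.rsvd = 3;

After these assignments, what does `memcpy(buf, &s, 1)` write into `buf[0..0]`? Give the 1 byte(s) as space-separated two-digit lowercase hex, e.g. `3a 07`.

cb

len (2b) val=3 bits=0x3 at bit 6: 0xc0
mode (2b) val=0 bits=0x0 at bit 4: 0xc0
ver (2b) val=2 bits=0x2 at bit 2: 0xc8
rsvd (2b) val=3 bits=0x3 at bit 0: 0xcb
word = 0xcb → big-endian bytes:
  [0]=0xcb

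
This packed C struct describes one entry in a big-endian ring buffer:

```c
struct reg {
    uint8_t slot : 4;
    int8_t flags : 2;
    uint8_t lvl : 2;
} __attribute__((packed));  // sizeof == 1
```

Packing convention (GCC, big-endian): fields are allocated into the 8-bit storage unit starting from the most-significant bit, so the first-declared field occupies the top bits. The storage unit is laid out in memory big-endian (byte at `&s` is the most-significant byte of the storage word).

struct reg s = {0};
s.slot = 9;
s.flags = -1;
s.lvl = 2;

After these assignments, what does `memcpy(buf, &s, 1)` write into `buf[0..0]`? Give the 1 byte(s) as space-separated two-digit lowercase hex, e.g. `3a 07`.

9e

slot (4b) val=9 bits=0x9 at bit 4: 0x90
flags (2b) val=-1 bits=0x3 at bit 2: 0x9c
lvl (2b) val=2 bits=0x2 at bit 0: 0x9e
word = 0x9e → big-endian bytes:
  [0]=0x9e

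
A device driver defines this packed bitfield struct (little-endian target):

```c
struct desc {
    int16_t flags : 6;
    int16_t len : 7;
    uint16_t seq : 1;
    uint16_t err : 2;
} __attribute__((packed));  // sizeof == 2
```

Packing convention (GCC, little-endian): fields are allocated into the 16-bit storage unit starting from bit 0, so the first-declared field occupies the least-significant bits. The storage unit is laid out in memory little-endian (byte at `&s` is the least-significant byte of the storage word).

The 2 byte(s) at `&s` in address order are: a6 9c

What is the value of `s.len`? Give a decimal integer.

[0]=0xa6 [1]=0x9c (little-endian) → word 0x9ca6
flags [0+:6] = (word>>0) & 0x3f = 38
len [6+:7] = (word>>6) & 0x7f = 114  ←
seq [13+:1] = (word>>13) & 0x1 = 0
err [14+:2] = (word>>14) & 0x3 = 2
len signed 7b, MSB=1: 114 - 128 = -14

-14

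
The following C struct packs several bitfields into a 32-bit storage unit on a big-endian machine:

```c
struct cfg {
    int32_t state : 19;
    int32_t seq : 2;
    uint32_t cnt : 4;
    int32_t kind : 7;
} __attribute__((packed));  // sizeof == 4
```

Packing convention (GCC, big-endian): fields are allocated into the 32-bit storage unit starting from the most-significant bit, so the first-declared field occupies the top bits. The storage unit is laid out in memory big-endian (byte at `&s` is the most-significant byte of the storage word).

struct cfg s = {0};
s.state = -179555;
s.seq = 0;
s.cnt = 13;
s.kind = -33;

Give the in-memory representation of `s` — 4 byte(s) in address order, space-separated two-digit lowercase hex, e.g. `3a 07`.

state:19 = -179555 → 0x5429d << 13 → word 0xa853a000
seq:2 = 0 → 0x0 << 11 → word 0xa853a000
cnt:4 = 13 → 0xd << 7 → word 0xa853a680
kind:7 = -33 → 0x5f << 0 → word 0xa853a6df
word = 0xa853a6df → big-endian bytes:
  [0]=0xa8  [1]=0x53  [2]=0xa6  [3]=0xdf

a8 53 a6 df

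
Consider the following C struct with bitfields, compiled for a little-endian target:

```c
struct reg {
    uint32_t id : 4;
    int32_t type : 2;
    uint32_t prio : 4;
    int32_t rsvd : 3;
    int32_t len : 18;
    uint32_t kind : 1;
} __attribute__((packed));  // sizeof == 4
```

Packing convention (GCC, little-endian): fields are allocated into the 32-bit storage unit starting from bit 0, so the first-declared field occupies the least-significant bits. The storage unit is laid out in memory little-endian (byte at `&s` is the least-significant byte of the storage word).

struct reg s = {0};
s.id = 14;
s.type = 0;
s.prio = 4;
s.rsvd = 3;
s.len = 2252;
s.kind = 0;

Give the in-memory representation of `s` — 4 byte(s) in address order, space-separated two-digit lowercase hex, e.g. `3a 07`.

0e 8d 19 01

[0+:4] id=14 & 0xf = 0xe; word=0x0000000e
[4+:2] type=0 & 0x3 = 0x0; word=0x0000000e
[6+:4] prio=4 & 0xf = 0x4; word=0x0000010e
[10+:3] rsvd=3 & 0x7 = 0x3; word=0x00000d0e
[13+:18] len=2252 & 0x3ffff = 0x8cc; word=0x01198d0e
[31+:1] kind=0 & 0x1 = 0x0; word=0x01198d0e
word = 0x01198d0e → little-endian bytes:
  [0]=0x0e  [1]=0x8d  [2]=0x19  [3]=0x01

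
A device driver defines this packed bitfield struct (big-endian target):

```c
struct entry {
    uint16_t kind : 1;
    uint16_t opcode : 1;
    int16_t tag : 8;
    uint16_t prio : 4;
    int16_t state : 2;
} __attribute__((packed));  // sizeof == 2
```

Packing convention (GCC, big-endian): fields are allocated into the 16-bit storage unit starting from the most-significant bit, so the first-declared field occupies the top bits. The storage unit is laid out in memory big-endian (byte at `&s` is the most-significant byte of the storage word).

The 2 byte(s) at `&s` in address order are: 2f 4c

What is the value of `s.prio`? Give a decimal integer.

[0]=0x2f [1]=0x4c (big-endian) → word 0x2f4c
kind:1 @ bit 15 → (0x2f4c>>15)&0x1 = 0x0
opcode:1 @ bit 14 → (0x2f4c>>14)&0x1 = 0x0
tag:8 @ bit 6 → (0x2f4c>>6)&0xff = 0xbd
prio:4 @ bit 2 → (0x2f4c>>2)&0xf = 0x3  ←
state:2 @ bit 0 → (0x2f4c>>0)&0x3 = 0x0

3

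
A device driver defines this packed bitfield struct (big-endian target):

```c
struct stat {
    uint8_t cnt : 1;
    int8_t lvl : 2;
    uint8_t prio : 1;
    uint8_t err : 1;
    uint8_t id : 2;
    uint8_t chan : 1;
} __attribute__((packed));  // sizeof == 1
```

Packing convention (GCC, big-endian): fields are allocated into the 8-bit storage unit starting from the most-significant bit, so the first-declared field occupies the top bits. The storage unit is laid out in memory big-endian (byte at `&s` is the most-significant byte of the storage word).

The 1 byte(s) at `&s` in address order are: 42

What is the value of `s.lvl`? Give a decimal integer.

[0]=0x42 (big-endian) → word 0x42
cnt [7+:1] = (word>>7) & 0x1 = 0
lvl [5+:2] = (word>>5) & 0x3 = 2  ←
prio [4+:1] = (word>>4) & 0x1 = 0
err [3+:1] = (word>>3) & 0x1 = 0
id [1+:2] = (word>>1) & 0x3 = 1
chan [0+:1] = (word>>0) & 0x1 = 0
lvl signed 2b, MSB=1: 2 - 4 = -2

-2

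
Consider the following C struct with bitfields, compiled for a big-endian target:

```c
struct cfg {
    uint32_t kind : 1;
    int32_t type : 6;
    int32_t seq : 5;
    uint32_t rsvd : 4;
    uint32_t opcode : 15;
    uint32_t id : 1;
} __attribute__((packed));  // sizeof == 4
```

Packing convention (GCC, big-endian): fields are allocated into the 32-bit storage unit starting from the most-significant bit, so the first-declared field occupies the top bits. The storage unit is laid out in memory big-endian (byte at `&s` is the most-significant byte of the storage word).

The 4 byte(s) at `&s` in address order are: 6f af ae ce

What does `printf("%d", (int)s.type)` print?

[0]=0x6f [1]=0xaf [2]=0xae [3]=0xce (big-endian) → word 0x6fafaece
kind [31+:1] = (word>>31) & 0x1 = 0
type [25+:6] = (word>>25) & 0x3f = 55  ←
seq [20+:5] = (word>>20) & 0x1f = 26
rsvd [16+:4] = (word>>16) & 0xf = 15
opcode [1+:15] = (word>>1) & 0x7fff = 22375
id [0+:1] = (word>>0) & 0x1 = 0
type signed 6b, MSB=1: 55 - 64 = -9

-9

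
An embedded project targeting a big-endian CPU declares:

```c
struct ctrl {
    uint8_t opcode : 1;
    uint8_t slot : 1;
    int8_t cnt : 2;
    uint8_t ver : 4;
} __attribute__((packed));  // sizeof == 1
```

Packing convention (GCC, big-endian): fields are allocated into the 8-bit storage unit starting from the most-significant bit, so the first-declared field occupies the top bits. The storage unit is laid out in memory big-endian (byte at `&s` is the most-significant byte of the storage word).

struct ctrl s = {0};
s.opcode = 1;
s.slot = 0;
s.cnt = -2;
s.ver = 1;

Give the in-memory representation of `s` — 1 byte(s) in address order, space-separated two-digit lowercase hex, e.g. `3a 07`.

a1

opcode:1 = 1 → 0x1 << 7 → word 0x80
slot:1 = 0 → 0x0 << 6 → word 0x80
cnt:2 = -2 → 0x2 << 4 → word 0xa0
ver:4 = 1 → 0x1 << 0 → word 0xa1
word = 0xa1 → big-endian bytes:
  [0]=0xa1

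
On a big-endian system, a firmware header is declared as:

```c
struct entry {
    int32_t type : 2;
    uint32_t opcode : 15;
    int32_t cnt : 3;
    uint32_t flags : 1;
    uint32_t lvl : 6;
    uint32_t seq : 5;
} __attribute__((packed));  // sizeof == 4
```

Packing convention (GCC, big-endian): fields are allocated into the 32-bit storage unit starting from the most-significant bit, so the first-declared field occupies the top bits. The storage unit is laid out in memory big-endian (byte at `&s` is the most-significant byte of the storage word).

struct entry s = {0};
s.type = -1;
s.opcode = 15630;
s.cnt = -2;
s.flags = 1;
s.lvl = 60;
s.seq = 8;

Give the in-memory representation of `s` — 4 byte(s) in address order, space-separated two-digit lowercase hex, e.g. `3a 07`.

type (2b) val=-1 bits=0x3 at bit 30: 0xc0000000
opcode (15b) val=15630 bits=0x3d0e at bit 15: 0xde870000
cnt (3b) val=-2 bits=0x6 at bit 12: 0xde876000
flags (1b) val=1 bits=0x1 at bit 11: 0xde876800
lvl (6b) val=60 bits=0x3c at bit 5: 0xde876f80
seq (5b) val=8 bits=0x8 at bit 0: 0xde876f88
word = 0xde876f88 → big-endian bytes:
  [0]=0xde  [1]=0x87  [2]=0x6f  [3]=0x88

de 87 6f 88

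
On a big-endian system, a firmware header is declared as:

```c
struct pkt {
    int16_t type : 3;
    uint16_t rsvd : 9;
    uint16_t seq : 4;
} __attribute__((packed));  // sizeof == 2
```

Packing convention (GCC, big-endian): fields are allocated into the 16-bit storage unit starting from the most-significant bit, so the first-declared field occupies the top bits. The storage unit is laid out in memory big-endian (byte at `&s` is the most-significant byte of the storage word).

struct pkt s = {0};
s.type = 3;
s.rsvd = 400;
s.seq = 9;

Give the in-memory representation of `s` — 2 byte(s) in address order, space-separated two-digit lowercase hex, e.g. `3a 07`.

79 09

type (3b) val=3 bits=0x3 at bit 13: 0x6000
rsvd (9b) val=400 bits=0x190 at bit 4: 0x7900
seq (4b) val=9 bits=0x9 at bit 0: 0x7909
word = 0x7909 → big-endian bytes:
  [0]=0x79  [1]=0x09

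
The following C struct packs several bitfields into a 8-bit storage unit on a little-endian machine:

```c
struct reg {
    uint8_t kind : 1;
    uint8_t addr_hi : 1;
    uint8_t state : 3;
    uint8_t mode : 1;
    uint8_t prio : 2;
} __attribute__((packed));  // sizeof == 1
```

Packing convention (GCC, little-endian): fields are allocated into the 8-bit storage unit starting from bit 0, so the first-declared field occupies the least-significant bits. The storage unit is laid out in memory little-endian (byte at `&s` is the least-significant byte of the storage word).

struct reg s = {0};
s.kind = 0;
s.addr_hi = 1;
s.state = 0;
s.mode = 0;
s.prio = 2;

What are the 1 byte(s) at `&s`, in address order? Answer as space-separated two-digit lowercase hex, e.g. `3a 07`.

[0+:1] kind=0 & 0x1 = 0x0; word=0x00
[1+:1] addr_hi=1 & 0x1 = 0x1; word=0x02
[2+:3] state=0 & 0x7 = 0x0; word=0x02
[5+:1] mode=0 & 0x1 = 0x0; word=0x02
[6+:2] prio=2 & 0x3 = 0x2; word=0x82
word = 0x82 → little-endian bytes:
  [0]=0x82

82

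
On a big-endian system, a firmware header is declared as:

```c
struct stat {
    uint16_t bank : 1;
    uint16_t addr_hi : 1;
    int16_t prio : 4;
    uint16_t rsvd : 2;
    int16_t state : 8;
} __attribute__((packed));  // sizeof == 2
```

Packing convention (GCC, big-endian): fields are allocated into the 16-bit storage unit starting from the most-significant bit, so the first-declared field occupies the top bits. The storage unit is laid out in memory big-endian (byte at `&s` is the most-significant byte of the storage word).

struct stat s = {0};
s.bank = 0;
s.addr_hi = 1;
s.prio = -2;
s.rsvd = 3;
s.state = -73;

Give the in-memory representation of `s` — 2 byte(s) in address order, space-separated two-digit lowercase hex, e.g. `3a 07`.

bank (1b) val=0 bits=0x0 at bit 15: 0x0000
addr_hi (1b) val=1 bits=0x1 at bit 14: 0x4000
prio (4b) val=-2 bits=0xe at bit 10: 0x7800
rsvd (2b) val=3 bits=0x3 at bit 8: 0x7b00
state (8b) val=-73 bits=0xb7 at bit 0: 0x7bb7
word = 0x7bb7 → big-endian bytes:
  [0]=0x7b  [1]=0xb7

7b b7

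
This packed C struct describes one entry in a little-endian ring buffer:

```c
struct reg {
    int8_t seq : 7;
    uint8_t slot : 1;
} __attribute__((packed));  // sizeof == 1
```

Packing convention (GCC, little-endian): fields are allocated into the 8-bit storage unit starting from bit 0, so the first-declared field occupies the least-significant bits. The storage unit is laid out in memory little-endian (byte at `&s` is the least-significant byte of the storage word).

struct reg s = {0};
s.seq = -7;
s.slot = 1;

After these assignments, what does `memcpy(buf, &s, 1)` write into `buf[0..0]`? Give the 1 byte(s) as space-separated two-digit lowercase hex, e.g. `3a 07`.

f9

[0+:7] seq=-7 & 0x7f = 0x79; word=0x79
[7+:1] slot=1 & 0x1 = 0x1; word=0xf9
word = 0xf9 → little-endian bytes:
  [0]=0xf9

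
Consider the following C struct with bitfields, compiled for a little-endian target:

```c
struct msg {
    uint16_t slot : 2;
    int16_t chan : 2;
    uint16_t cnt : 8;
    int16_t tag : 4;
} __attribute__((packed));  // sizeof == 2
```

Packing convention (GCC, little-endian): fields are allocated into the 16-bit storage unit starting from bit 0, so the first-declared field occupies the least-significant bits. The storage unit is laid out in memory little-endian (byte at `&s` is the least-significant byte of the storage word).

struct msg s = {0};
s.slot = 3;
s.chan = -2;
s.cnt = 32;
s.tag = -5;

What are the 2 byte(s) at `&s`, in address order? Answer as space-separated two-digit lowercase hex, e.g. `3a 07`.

slot:2 = 3 → 0x3 << 0 → word 0x0003
chan:2 = -2 → 0x2 << 2 → word 0x000b
cnt:8 = 32 → 0x20 << 4 → word 0x020b
tag:4 = -5 → 0xb << 12 → word 0xb20b
word = 0xb20b → little-endian bytes:
  [0]=0x0b  [1]=0xb2

0b b2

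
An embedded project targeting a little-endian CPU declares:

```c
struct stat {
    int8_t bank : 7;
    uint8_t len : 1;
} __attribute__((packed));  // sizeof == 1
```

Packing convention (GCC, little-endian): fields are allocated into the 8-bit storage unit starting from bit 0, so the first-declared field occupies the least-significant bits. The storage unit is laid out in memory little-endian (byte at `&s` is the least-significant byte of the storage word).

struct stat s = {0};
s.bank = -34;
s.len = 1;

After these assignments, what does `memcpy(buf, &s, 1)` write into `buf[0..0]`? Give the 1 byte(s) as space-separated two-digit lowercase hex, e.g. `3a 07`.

de

bank:7 = -34 → 0x5e << 0 → word 0x5e
len:1 = 1 → 0x1 << 7 → word 0xde
word = 0xde → little-endian bytes:
  [0]=0xde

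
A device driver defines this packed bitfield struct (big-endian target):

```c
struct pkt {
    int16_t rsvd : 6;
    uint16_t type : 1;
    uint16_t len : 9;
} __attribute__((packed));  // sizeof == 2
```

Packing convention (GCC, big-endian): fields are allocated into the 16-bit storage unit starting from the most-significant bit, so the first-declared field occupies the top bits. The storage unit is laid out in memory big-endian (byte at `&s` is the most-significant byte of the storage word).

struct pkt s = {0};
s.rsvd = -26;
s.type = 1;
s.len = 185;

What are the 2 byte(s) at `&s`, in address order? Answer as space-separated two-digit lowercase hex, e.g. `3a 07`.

9a b9

rsvd:6 = -26 → 0x26 << 10 → word 0x9800
type:1 = 1 → 0x1 << 9 → word 0x9a00
len:9 = 185 → 0xb9 << 0 → word 0x9ab9
word = 0x9ab9 → big-endian bytes:
  [0]=0x9a  [1]=0xb9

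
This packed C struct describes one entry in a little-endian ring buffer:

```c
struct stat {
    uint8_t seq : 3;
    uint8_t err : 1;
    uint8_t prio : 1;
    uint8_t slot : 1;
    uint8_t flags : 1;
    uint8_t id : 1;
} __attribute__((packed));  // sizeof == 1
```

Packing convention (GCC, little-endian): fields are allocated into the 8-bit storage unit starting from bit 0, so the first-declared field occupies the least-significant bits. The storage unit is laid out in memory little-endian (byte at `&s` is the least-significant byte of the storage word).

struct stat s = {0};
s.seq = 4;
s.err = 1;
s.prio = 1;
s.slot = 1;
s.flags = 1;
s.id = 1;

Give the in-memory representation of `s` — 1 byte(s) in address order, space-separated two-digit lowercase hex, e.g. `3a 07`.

seq:3 = 4 → 0x4 << 0 → word 0x04
err:1 = 1 → 0x1 << 3 → word 0x0c
prio:1 = 1 → 0x1 << 4 → word 0x1c
slot:1 = 1 → 0x1 << 5 → word 0x3c
flags:1 = 1 → 0x1 << 6 → word 0x7c
id:1 = 1 → 0x1 << 7 → word 0xfc
word = 0xfc → little-endian bytes:
  [0]=0xfc

fc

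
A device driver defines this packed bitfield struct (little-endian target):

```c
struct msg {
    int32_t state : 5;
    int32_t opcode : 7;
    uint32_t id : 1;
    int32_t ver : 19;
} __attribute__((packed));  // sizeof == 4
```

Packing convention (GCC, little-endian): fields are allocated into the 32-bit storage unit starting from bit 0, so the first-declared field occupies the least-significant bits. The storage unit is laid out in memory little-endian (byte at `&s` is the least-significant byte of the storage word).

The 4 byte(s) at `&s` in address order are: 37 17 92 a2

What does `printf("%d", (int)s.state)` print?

-9

[0]=0x37 [1]=0x17 [2]=0x92 [3]=0xa2 (little-endian) → word 0xa2921737
state:5 @ bit 0 → (0xa2921737>>0)&0x1f = 0x17  ←
opcode:7 @ bit 5 → (0xa2921737>>5)&0x7f = 0x39
id:1 @ bit 12 → (0xa2921737>>12)&0x1 = 0x1
ver:19 @ bit 13 → (0xa2921737>>13)&0x7ffff = 0x51490
state signed 5b, MSB=1: 23 - 32 = -9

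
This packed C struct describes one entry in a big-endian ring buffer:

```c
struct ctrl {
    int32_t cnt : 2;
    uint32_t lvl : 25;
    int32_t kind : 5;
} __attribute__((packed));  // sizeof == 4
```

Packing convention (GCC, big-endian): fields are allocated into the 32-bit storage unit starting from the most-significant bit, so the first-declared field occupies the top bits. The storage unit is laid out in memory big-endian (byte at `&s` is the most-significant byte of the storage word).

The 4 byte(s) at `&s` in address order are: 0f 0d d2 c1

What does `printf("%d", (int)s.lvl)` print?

7892630

[0]=0x0f [1]=0x0d [2]=0xd2 [3]=0xc1 (big-endian) → word 0x0f0dd2c1
cnt:2 @ bit 30 → (0x0f0dd2c1>>30)&0x3 = 0x0
lvl:25 @ bit 5 → (0x0f0dd2c1>>5)&0x1ffffff = 0x786e96  ←
kind:5 @ bit 0 → (0x0f0dd2c1>>0)&0x1f = 0x1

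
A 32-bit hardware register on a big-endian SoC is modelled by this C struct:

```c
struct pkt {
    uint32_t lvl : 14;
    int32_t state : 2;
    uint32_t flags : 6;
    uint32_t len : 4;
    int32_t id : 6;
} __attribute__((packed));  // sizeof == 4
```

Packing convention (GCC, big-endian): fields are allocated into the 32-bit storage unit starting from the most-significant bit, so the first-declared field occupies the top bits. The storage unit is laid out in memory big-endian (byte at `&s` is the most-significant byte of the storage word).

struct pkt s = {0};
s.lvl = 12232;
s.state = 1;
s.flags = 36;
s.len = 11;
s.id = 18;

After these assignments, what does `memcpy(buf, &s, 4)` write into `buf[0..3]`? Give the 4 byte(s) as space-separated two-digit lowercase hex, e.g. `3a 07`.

lvl:14 = 12232 → 0x2fc8 << 18 → word 0xbf200000
state:2 = 1 → 0x1 << 16 → word 0xbf210000
flags:6 = 36 → 0x24 << 10 → word 0xbf219000
len:4 = 11 → 0xb << 6 → word 0xbf2192c0
id:6 = 18 → 0x12 << 0 → word 0xbf2192d2
word = 0xbf2192d2 → big-endian bytes:
  [0]=0xbf  [1]=0x21  [2]=0x92  [3]=0xd2

bf 21 92 d2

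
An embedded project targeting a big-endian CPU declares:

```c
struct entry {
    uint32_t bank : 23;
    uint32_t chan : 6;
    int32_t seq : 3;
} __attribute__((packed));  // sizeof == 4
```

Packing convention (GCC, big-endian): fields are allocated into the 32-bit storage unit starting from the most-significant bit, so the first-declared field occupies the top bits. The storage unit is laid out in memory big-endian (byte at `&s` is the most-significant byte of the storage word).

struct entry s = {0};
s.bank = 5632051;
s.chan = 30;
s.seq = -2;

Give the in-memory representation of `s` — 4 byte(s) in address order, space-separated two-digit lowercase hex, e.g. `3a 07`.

ab e0 66 f6

bank (23b) val=5632051 bits=0x55f033 at bit 9: 0xabe06600
chan (6b) val=30 bits=0x1e at bit 3: 0xabe066f0
seq (3b) val=-2 bits=0x6 at bit 0: 0xabe066f6
word = 0xabe066f6 → big-endian bytes:
  [0]=0xab  [1]=0xe0  [2]=0x66  [3]=0xf6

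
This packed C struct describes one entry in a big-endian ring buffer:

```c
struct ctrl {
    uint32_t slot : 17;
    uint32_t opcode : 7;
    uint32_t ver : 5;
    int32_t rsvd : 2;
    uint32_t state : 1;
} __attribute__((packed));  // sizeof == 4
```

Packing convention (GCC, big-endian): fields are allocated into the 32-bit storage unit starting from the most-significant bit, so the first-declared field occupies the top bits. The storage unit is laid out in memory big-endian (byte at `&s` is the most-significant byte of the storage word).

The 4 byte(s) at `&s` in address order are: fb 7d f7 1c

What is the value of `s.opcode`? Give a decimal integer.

119

[0]=0xfb [1]=0x7d [2]=0xf7 [3]=0x1c (big-endian) → word 0xfb7df71c
slot [15+:17] = (word>>15) & 0x1ffff = 128763
opcode [8+:7] = (word>>8) & 0x7f = 119  ←
ver [3+:5] = (word>>3) & 0x1f = 3
rsvd [1+:2] = (word>>1) & 0x3 = 2
state [0+:1] = (word>>0) & 0x1 = 0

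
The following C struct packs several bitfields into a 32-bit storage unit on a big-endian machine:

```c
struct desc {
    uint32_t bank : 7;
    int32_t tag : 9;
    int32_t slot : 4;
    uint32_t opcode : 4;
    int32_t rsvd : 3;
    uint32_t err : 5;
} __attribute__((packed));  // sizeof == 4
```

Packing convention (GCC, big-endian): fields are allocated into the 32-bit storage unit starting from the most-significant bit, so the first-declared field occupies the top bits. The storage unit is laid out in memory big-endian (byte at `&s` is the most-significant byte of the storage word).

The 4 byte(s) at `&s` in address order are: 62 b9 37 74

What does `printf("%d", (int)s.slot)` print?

[0]=0x62 [1]=0xb9 [2]=0x37 [3]=0x74 (big-endian) → word 0x62b93774
bank:7 @ bit 25 → (0x62b93774>>25)&0x7f = 0x31
tag:9 @ bit 16 → (0x62b93774>>16)&0x1ff = 0xb9
slot:4 @ bit 12 → (0x62b93774>>12)&0xf = 0x3  ←
opcode:4 @ bit 8 → (0x62b93774>>8)&0xf = 0x7
rsvd:3 @ bit 5 → (0x62b93774>>5)&0x7 = 0x3
err:5 @ bit 0 → (0x62b93774>>0)&0x1f = 0x14
slot signed 4b, MSB=0: value = 3

3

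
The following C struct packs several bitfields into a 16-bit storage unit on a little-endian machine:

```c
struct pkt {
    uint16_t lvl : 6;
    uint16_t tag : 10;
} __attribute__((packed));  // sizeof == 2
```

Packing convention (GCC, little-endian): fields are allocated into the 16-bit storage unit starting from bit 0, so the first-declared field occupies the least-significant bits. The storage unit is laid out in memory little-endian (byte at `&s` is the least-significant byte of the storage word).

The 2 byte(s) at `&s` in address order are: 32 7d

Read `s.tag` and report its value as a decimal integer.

500

[0]=0x32 [1]=0x7d (little-endian) → word 0x7d32
lvl:6 @ bit 0 → (0x7d32>>0)&0x3f = 0x32
tag:10 @ bit 6 → (0x7d32>>6)&0x3ff = 0x1f4  ←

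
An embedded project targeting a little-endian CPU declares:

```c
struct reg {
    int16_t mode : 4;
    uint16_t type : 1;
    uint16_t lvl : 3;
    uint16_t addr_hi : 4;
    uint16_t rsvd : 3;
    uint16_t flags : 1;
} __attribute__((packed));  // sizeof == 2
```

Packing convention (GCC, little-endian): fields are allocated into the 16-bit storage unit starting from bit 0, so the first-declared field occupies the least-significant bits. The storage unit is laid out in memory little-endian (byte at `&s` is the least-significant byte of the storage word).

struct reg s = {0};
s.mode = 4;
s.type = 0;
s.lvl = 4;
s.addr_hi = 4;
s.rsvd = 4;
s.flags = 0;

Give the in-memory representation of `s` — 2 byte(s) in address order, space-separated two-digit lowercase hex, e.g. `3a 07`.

84 44

mode (4b) val=4 bits=0x4 at bit 0: 0x0004
type (1b) val=0 bits=0x0 at bit 4: 0x0004
lvl (3b) val=4 bits=0x4 at bit 5: 0x0084
addr_hi (4b) val=4 bits=0x4 at bit 8: 0x0484
rsvd (3b) val=4 bits=0x4 at bit 12: 0x4484
flags (1b) val=0 bits=0x0 at bit 15: 0x4484
word = 0x4484 → little-endian bytes:
  [0]=0x84  [1]=0x44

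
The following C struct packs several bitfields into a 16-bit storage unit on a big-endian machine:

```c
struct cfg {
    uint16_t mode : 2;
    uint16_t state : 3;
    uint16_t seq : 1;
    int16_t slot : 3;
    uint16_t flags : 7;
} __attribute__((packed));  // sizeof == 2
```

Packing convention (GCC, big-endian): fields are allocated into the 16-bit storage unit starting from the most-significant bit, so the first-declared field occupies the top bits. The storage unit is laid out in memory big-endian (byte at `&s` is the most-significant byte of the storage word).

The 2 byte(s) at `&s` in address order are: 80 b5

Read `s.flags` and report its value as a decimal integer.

53

[0]=0x80 [1]=0xb5 (big-endian) → word 0x80b5
mode:2 @ bit 14 → (0x80b5>>14)&0x3 = 0x2
state:3 @ bit 11 → (0x80b5>>11)&0x7 = 0x0
seq:1 @ bit 10 → (0x80b5>>10)&0x1 = 0x0
slot:3 @ bit 7 → (0x80b5>>7)&0x7 = 0x1
flags:7 @ bit 0 → (0x80b5>>0)&0x7f = 0x35  ←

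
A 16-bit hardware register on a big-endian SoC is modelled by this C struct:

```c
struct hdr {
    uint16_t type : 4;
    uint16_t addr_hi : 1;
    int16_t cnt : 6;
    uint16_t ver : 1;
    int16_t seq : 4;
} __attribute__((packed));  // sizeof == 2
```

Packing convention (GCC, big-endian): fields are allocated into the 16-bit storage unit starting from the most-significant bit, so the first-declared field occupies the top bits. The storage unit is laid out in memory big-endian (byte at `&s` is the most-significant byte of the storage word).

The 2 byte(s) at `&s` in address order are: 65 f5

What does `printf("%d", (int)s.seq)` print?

[0]=0x65 [1]=0xf5 (big-endian) → word 0x65f5
type:4 @ bit 12 → (0x65f5>>12)&0xf = 0x6
addr_hi:1 @ bit 11 → (0x65f5>>11)&0x1 = 0x0
cnt:6 @ bit 5 → (0x65f5>>5)&0x3f = 0x2f
ver:1 @ bit 4 → (0x65f5>>4)&0x1 = 0x1
seq:4 @ bit 0 → (0x65f5>>0)&0xf = 0x5  ←
seq signed 4b, MSB=0: value = 5

5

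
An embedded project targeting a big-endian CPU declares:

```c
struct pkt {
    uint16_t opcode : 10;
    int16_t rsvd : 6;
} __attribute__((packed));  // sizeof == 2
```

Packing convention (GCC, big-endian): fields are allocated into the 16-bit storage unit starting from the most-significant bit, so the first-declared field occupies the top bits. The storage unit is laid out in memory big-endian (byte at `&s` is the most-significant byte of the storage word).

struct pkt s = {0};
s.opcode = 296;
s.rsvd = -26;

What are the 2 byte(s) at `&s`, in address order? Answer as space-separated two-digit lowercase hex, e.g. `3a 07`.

opcode (10b) val=296 bits=0x128 at bit 6: 0x4a00
rsvd (6b) val=-26 bits=0x26 at bit 0: 0x4a26
word = 0x4a26 → big-endian bytes:
  [0]=0x4a  [1]=0x26

4a 26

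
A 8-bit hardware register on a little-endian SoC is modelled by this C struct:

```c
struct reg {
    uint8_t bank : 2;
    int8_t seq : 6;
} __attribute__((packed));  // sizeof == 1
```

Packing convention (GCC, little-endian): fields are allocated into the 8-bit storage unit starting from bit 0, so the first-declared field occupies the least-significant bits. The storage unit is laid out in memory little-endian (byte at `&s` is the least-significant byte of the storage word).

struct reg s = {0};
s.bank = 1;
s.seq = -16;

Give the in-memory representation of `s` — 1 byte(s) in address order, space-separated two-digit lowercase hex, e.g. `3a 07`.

c1

bank (2b) val=1 bits=0x1 at bit 0: 0x01
seq (6b) val=-16 bits=0x30 at bit 2: 0xc1
word = 0xc1 → little-endian bytes:
  [0]=0xc1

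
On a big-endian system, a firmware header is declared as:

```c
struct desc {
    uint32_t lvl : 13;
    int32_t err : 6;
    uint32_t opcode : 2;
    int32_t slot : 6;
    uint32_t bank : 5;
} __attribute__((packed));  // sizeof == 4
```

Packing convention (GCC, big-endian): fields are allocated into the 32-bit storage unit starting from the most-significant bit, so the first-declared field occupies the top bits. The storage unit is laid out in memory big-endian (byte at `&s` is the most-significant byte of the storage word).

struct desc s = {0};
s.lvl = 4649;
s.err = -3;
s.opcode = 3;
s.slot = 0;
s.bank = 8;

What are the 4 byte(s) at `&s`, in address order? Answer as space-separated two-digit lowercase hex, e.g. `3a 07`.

91 4f b8 08

lvl (13b) val=4649 bits=0x1229 at bit 19: 0x91480000
err (6b) val=-3 bits=0x3d at bit 13: 0x914fa000
opcode (2b) val=3 bits=0x3 at bit 11: 0x914fb800
slot (6b) val=0 bits=0x0 at bit 5: 0x914fb800
bank (5b) val=8 bits=0x8 at bit 0: 0x914fb808
word = 0x914fb808 → big-endian bytes:
  [0]=0x91  [1]=0x4f  [2]=0xb8  [3]=0x08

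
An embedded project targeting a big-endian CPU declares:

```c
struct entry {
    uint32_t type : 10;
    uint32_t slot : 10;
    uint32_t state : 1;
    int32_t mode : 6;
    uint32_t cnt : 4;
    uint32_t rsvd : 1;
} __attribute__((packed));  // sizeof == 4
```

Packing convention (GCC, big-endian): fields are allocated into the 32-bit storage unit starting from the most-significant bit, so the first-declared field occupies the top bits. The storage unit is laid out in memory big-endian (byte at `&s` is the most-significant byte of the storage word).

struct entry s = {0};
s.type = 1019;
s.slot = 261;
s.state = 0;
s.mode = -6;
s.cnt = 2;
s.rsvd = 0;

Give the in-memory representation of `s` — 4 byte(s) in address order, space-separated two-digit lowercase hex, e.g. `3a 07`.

fe d0 57 44

type (10b) val=1019 bits=0x3fb at bit 22: 0xfec00000
slot (10b) val=261 bits=0x105 at bit 12: 0xfed05000
state (1b) val=0 bits=0x0 at bit 11: 0xfed05000
mode (6b) val=-6 bits=0x3a at bit 5: 0xfed05740
cnt (4b) val=2 bits=0x2 at bit 1: 0xfed05744
rsvd (1b) val=0 bits=0x0 at bit 0: 0xfed05744
word = 0xfed05744 → big-endian bytes:
  [0]=0xfe  [1]=0xd0  [2]=0x57  [3]=0x44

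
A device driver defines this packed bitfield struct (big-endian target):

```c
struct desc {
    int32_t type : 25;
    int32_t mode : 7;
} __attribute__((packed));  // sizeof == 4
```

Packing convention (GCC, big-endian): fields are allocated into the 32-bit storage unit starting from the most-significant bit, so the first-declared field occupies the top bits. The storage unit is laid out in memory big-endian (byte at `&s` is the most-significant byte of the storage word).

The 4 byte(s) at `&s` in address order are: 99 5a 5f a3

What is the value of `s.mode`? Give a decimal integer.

[0]=0x99 [1]=0x5a [2]=0x5f [3]=0xa3 (big-endian) → word 0x995a5fa3
type:25 @ bit 7 → (0x995a5fa3>>7)&0x1ffffff = 0x132b4bf
mode:7 @ bit 0 → (0x995a5fa3>>0)&0x7f = 0x23  ←
mode signed 7b, MSB=0: value = 35

35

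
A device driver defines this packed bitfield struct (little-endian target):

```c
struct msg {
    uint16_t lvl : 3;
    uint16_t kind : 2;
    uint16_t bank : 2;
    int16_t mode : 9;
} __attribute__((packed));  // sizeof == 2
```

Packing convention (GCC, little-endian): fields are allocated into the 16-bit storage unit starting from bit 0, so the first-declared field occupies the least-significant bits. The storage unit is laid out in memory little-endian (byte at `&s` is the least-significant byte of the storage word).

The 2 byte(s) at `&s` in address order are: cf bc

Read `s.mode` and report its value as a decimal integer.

[0]=0xcf [1]=0xbc (little-endian) → word 0xbccf
lvl [0+:3] = (word>>0) & 0x7 = 7
kind [3+:2] = (word>>3) & 0x3 = 1
bank [5+:2] = (word>>5) & 0x3 = 2
mode [7+:9] = (word>>7) & 0x1ff = 377  ←
mode signed 9b, MSB=1: 377 - 512 = -135

-135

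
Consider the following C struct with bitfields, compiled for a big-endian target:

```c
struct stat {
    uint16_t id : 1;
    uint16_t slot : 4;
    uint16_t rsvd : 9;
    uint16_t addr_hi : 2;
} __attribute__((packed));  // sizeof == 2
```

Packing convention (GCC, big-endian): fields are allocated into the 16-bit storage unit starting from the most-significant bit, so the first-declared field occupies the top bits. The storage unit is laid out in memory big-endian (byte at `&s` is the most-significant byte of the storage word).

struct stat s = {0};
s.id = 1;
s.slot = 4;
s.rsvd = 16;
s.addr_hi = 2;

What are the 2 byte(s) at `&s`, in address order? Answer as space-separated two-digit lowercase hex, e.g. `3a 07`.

a0 42

[15+:1] id=1 & 0x1 = 0x1; word=0x8000
[11+:4] slot=4 & 0xf = 0x4; word=0xa000
[2+:9] rsvd=16 & 0x1ff = 0x10; word=0xa040
[0+:2] addr_hi=2 & 0x3 = 0x2; word=0xa042
word = 0xa042 → big-endian bytes:
  [0]=0xa0  [1]=0x42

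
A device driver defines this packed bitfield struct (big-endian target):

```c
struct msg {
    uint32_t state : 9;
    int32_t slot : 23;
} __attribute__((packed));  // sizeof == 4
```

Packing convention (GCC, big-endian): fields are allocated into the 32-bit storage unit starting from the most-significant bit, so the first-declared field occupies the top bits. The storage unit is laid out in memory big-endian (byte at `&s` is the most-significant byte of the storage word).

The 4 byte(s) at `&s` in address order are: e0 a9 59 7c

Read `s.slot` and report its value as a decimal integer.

2709884

[0]=0xe0 [1]=0xa9 [2]=0x59 [3]=0x7c (big-endian) → word 0xe0a9597c
state:9 @ bit 23 → (0xe0a9597c>>23)&0x1ff = 0x1c1
slot:23 @ bit 0 → (0xe0a9597c>>0)&0x7fffff = 0x29597c  ←
slot signed 23b, MSB=0: value = 2709884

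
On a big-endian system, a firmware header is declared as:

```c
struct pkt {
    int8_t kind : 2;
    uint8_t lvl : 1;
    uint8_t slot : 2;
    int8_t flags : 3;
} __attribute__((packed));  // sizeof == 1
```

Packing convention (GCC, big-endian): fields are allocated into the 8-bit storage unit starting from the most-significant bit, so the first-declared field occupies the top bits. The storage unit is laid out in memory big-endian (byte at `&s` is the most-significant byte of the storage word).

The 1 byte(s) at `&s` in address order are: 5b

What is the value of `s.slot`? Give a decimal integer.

3

[0]=0x5b (big-endian) → word 0x5b
kind:2 @ bit 6 → (0x5b>>6)&0x3 = 0x1
lvl:1 @ bit 5 → (0x5b>>5)&0x1 = 0x0
slot:2 @ bit 3 → (0x5b>>3)&0x3 = 0x3  ←
flags:3 @ bit 0 → (0x5b>>0)&0x7 = 0x3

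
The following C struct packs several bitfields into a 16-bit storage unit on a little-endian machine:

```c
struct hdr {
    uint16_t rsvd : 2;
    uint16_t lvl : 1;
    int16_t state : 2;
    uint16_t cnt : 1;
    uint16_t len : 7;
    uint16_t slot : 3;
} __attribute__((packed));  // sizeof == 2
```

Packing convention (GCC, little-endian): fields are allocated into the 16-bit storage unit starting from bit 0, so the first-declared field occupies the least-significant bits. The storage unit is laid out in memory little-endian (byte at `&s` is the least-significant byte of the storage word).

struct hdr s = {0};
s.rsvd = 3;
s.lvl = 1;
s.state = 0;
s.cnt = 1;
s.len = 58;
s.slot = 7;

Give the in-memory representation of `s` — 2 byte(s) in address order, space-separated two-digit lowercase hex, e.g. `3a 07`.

[0+:2] rsvd=3 & 0x3 = 0x3; word=0x0003
[2+:1] lvl=1 & 0x1 = 0x1; word=0x0007
[3+:2] state=0 & 0x3 = 0x0; word=0x0007
[5+:1] cnt=1 & 0x1 = 0x1; word=0x0027
[6+:7] len=58 & 0x7f = 0x3a; word=0x0ea7
[13+:3] slot=7 & 0x7 = 0x7; word=0xeea7
word = 0xeea7 → little-endian bytes:
  [0]=0xa7  [1]=0xee

a7 ee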